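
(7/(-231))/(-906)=1/29898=0.00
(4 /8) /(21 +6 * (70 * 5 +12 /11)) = 11 /46806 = 0.00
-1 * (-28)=28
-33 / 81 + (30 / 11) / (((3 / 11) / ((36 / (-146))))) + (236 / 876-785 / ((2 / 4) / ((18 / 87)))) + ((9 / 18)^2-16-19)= -82807693 / 228636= -362.18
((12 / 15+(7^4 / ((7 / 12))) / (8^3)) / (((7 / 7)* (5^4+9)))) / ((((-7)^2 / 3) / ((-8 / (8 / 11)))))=-186681 / 19882240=-0.01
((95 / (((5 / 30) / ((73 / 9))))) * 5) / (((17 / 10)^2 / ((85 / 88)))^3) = 67724609375 / 78470436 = 863.06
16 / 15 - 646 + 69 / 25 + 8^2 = -43363 / 75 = -578.17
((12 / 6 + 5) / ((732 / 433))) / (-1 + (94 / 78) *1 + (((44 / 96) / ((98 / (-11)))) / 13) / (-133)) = 1027157404 / 50892117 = 20.18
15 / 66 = 5 / 22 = 0.23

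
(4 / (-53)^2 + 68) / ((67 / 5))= 955080 / 188203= 5.07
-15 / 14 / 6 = -5 / 28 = -0.18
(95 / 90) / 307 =19 / 5526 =0.00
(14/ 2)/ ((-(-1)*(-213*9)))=-7/ 1917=-0.00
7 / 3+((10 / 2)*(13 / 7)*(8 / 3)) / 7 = 863 / 147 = 5.87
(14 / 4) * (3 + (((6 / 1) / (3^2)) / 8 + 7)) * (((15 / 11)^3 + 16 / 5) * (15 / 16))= 267197 / 1408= 189.77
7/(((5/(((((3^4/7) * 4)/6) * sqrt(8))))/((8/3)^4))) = 16384 * sqrt(2)/15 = 1544.70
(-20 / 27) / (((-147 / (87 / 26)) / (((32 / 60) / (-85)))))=-464 / 4385745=-0.00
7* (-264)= -1848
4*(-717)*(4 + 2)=-17208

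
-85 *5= -425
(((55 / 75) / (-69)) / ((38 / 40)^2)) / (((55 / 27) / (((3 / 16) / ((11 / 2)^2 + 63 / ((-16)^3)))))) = -36864 / 1028251823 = -0.00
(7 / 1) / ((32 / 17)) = 119 / 32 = 3.72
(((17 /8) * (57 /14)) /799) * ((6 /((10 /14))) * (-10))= -171 /188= -0.91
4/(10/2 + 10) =4/15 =0.27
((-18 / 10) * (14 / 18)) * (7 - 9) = 14 / 5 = 2.80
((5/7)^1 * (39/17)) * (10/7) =2.34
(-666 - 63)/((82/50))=-18225/41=-444.51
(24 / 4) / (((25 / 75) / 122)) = 2196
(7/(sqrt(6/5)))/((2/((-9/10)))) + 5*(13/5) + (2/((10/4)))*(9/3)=77/5 - 21*sqrt(30)/40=12.52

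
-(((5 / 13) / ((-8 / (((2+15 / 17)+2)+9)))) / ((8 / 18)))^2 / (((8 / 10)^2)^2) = -4405640625 / 800210944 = -5.51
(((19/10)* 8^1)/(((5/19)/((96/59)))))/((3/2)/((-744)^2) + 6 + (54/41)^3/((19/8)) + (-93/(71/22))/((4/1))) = -4756161117355720704/12259155081637225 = -387.97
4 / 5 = 0.80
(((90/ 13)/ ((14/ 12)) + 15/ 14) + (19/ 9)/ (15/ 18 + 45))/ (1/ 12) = 2117582/ 25025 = 84.62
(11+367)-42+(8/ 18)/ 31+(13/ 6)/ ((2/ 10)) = 193541/ 558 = 346.85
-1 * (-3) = 3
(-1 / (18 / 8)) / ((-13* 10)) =2 / 585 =0.00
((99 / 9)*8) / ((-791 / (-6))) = 528 / 791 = 0.67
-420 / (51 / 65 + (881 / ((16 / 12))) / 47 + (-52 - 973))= 5132400 / 12344117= 0.42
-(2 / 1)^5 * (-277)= 8864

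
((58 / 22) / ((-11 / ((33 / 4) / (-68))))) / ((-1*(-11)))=87 / 32912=0.00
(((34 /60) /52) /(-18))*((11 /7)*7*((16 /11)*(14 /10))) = -119 /8775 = -0.01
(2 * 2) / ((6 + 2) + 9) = 0.24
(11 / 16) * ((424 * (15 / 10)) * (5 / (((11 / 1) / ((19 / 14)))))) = 15105 / 56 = 269.73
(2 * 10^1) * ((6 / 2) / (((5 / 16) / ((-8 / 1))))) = -1536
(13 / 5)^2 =169 / 25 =6.76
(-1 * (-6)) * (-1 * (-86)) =516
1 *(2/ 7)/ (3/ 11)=22/ 21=1.05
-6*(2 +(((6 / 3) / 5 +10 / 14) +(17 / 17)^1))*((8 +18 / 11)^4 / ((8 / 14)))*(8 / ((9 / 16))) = -387832922112 / 73205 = -5297902.08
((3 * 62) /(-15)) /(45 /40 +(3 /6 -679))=0.02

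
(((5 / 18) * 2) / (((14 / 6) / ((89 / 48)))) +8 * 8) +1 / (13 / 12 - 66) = 50589407 / 785232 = 64.43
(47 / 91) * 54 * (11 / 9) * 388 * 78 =7221456 / 7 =1031636.57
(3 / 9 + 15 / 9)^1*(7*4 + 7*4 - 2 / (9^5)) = 6613484 / 59049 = 112.00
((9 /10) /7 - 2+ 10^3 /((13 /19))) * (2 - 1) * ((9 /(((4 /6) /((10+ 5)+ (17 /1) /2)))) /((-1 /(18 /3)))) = -5056826679 /1820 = -2778476.20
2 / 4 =1 / 2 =0.50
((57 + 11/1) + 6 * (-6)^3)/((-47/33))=862.21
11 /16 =0.69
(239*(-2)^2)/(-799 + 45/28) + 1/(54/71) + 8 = 8.12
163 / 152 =1.07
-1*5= -5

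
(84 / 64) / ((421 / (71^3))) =7516131 / 6736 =1115.82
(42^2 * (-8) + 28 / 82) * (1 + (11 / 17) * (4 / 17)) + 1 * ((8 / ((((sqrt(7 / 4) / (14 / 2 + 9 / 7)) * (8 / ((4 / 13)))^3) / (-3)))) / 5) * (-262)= -16259.70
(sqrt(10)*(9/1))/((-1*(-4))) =9*sqrt(10)/4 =7.12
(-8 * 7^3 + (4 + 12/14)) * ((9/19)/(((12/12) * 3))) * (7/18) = -168.19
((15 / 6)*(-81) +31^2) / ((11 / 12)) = 9102 / 11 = 827.45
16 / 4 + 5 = 9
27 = 27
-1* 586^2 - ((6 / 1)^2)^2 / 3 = -343828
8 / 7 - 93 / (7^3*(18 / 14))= 137 / 147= 0.93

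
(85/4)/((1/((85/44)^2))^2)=295.95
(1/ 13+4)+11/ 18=1097/ 234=4.69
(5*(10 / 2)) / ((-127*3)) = -25 / 381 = -0.07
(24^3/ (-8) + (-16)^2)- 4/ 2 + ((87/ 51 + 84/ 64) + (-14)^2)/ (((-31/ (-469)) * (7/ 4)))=519719/ 2108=246.55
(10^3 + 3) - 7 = 996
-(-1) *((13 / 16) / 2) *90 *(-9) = -5265 / 16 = -329.06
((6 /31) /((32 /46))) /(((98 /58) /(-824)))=-206103 /1519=-135.68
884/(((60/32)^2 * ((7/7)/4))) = 226304/225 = 1005.80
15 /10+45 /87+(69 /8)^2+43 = 221621 /1856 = 119.41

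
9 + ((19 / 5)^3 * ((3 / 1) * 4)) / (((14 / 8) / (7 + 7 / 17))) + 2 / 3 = 17840153 / 6375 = 2798.46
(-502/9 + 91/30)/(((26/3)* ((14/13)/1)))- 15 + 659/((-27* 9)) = -1589627/68040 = -23.36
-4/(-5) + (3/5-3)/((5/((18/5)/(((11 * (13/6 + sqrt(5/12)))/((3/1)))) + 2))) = -42212/105875 + 1944 * sqrt(15)/105875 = -0.33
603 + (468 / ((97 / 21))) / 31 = 1823049 / 3007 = 606.27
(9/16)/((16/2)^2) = 9/1024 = 0.01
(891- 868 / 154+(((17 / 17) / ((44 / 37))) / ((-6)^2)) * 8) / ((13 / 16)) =1402712 / 1287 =1089.91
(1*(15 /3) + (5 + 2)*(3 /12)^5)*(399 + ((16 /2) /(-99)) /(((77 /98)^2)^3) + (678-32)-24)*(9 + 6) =1529618045274895 /19954863104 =76653.90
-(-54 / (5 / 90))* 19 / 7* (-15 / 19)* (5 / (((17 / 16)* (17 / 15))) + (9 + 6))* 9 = -726302700 / 2023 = -359022.59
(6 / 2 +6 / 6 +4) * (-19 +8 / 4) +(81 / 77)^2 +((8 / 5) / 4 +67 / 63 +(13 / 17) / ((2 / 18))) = -126.55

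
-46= -46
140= 140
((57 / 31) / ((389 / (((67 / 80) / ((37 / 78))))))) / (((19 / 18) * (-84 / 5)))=-23517 / 49972496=-0.00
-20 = -20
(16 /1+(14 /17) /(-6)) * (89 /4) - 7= 70573 /204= 345.95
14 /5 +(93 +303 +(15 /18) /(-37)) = 442643 /1110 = 398.78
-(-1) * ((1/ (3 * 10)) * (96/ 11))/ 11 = 16/ 605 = 0.03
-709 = -709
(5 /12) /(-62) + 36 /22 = 1.63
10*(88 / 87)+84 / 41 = 43388 / 3567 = 12.16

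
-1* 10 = -10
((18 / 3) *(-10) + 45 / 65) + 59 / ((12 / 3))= -2317 / 52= -44.56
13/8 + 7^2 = 405/8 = 50.62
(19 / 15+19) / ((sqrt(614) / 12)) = 608 * sqrt(614) / 1535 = 9.81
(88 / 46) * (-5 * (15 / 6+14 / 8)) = -40.65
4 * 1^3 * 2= 8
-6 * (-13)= 78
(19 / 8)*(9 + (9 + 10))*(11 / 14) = 209 / 4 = 52.25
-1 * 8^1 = -8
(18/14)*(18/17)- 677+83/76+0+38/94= -286556317/425068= -674.14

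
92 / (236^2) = 23 / 13924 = 0.00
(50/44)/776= 0.00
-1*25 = -25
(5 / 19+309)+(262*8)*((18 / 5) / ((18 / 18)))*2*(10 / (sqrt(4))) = 1439540 / 19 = 75765.26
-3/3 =-1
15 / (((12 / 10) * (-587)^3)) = -0.00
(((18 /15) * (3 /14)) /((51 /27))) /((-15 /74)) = -1998 /2975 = -0.67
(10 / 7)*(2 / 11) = 20 / 77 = 0.26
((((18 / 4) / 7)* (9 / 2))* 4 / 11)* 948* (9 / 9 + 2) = 230364 / 77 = 2991.74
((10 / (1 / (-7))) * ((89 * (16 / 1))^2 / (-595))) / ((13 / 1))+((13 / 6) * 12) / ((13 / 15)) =4062182 / 221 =18380.91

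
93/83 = 1.12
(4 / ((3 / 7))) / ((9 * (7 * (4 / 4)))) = 4 / 27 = 0.15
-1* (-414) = 414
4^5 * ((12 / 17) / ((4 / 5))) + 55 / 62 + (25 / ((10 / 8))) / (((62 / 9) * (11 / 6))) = 10504165 / 11594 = 906.00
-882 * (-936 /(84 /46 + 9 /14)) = 88609248 /265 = 334374.52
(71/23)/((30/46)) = 71/15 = 4.73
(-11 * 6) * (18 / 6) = -198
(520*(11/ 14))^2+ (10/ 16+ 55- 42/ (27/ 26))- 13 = 588938893/ 3528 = 166932.79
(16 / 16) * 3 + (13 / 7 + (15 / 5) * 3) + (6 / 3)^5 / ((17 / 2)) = 2097 / 119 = 17.62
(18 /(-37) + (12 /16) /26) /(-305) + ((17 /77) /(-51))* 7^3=-57450247 /38730120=-1.48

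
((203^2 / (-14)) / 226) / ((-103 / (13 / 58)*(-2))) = -2639 / 186224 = -0.01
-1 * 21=-21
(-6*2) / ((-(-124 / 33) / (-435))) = 43065 / 31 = 1389.19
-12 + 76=64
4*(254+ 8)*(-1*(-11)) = 11528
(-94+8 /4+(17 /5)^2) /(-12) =6.70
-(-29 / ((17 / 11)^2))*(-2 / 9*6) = -16.19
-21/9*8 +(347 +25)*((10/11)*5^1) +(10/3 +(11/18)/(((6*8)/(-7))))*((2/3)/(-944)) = 22504445839/13457664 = 1672.24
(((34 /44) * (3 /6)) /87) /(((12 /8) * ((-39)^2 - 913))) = 17 /3491136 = 0.00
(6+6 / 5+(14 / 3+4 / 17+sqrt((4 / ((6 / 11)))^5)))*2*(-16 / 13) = -15488*sqrt(66) / 351-98752 / 3315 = -388.27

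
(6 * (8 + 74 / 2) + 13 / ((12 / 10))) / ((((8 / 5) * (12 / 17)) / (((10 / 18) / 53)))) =716125 / 274752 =2.61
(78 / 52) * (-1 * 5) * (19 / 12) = -95 / 8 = -11.88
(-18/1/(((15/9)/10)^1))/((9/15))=-180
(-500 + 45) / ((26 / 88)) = -1540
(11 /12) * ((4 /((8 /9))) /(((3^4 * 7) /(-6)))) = -11 /252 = -0.04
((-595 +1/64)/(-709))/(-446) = -38079/20237696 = -0.00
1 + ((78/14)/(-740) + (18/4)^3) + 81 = 1793497/10360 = 173.12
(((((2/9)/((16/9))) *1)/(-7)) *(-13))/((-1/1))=-13/56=-0.23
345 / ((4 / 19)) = 6555 / 4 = 1638.75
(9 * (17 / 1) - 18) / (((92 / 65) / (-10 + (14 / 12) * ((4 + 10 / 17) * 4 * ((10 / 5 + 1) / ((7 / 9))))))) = 6923.50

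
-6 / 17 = -0.35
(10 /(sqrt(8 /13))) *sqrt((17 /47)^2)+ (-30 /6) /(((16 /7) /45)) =-1575 /16+ 85 *sqrt(26) /94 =-93.83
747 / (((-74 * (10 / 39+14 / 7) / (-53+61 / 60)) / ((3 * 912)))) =5179352139 / 8140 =636284.05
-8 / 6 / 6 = -2 / 9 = -0.22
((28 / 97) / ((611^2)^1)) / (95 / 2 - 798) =-56 / 54354417637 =-0.00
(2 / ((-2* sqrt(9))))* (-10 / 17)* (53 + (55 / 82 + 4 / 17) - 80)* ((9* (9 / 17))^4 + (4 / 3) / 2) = -7839249303125 / 2968920987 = -2640.44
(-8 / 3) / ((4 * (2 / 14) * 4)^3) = -343 / 1536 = -0.22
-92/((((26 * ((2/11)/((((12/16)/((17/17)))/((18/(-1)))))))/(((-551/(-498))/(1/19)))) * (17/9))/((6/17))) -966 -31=-2479218085/2494648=-993.81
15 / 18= 5 / 6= 0.83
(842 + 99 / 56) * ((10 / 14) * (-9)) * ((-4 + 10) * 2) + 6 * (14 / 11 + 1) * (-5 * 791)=-128306235 / 1078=-119022.48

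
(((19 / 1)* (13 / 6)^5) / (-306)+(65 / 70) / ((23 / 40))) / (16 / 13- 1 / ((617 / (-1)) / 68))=-4147873477267 / 4120542026496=-1.01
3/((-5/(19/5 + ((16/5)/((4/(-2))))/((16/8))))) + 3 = 1.20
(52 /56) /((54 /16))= 52 /189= 0.28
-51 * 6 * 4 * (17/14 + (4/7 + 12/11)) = -271116/77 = -3520.99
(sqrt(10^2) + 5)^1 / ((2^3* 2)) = 15 / 16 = 0.94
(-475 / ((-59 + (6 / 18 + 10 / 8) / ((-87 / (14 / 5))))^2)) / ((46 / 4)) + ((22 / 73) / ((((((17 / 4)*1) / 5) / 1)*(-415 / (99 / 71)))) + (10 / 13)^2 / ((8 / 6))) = 290859658327540829649 / 675239238041635171099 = 0.43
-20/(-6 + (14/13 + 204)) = -65/647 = -0.10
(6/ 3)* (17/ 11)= 34/ 11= 3.09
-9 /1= -9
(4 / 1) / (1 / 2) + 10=18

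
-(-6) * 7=42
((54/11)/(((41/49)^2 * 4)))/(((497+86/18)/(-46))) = -13419189/83505356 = -0.16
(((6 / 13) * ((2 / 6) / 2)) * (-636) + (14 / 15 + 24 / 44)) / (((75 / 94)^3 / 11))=-84526872512 / 82265625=-1027.49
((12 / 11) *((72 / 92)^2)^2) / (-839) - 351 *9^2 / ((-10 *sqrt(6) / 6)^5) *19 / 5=-1259712 / 2582652589 + 4861701 *sqrt(6) / 125000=95.27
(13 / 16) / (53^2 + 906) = 13 / 59440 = 0.00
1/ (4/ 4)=1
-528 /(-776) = 66 /97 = 0.68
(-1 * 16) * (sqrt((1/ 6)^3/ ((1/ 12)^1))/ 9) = -8 * sqrt(2)/ 27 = -0.42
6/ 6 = 1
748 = 748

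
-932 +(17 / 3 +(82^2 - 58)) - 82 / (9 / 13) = 50591 / 9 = 5621.22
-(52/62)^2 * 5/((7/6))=-20280/6727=-3.01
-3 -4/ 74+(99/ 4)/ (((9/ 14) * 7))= 181/ 74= 2.45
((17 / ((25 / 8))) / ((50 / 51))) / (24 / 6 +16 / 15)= 2601 / 2375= 1.10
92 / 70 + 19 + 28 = 1691 / 35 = 48.31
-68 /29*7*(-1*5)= 2380 /29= 82.07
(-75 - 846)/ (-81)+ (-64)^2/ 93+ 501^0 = 56.41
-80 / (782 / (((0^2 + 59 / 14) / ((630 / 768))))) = -30208 / 57477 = -0.53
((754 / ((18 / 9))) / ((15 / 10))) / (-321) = -754 / 963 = -0.78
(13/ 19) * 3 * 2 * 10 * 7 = 5460/ 19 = 287.37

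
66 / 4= 33 / 2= 16.50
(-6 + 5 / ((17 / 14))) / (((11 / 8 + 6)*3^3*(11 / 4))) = -1024 / 297891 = -0.00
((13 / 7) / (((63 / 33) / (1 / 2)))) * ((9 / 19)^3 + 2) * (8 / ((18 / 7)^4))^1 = 101230129 / 540022788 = 0.19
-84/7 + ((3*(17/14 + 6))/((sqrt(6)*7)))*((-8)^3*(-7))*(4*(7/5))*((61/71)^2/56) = -12 + 24052544*sqrt(6)/176435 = 321.93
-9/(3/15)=-45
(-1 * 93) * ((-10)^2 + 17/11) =-103881/11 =-9443.73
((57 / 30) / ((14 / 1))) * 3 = 57 / 140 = 0.41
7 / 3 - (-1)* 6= 25 / 3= 8.33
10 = 10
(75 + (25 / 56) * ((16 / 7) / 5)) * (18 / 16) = 33165 / 392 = 84.60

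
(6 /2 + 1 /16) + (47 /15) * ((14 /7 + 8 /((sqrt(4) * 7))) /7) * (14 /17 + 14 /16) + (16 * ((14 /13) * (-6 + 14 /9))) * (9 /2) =-42028629 /123760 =-339.60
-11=-11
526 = 526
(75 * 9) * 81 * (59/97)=3225825/97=33255.93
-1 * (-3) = 3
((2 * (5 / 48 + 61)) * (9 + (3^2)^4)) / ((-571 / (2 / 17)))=-3211635 / 19414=-165.43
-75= -75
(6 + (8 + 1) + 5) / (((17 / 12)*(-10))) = -24 / 17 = -1.41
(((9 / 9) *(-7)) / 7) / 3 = -1 / 3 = -0.33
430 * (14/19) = 6020/19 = 316.84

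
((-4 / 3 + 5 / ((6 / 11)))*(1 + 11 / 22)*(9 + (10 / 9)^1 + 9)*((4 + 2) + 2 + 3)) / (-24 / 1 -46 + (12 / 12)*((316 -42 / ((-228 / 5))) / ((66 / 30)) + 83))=9292558 / 590841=15.73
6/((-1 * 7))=-6/7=-0.86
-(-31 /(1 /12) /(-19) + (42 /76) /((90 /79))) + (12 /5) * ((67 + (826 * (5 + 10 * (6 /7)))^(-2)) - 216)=-711882166039 /1884961500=-377.66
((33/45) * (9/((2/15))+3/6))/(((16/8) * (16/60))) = 187/2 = 93.50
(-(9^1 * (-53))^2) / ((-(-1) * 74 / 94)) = -10693863 / 37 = -289023.32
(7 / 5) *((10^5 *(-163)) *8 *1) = -182560000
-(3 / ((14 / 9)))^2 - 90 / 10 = -2493 / 196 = -12.72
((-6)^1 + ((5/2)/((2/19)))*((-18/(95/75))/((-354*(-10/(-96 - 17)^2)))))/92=-577437/43424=-13.30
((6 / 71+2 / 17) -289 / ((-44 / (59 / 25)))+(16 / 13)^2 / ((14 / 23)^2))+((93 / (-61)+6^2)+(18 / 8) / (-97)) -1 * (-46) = 1630351644360641 / 16263885863225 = 100.24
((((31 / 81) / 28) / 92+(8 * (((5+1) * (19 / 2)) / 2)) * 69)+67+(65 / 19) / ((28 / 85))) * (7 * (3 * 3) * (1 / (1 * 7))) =62675739625 / 440496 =142284.47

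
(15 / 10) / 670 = 3 / 1340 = 0.00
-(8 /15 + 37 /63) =-353 /315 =-1.12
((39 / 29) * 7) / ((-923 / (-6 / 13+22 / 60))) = 259 / 267670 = 0.00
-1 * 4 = -4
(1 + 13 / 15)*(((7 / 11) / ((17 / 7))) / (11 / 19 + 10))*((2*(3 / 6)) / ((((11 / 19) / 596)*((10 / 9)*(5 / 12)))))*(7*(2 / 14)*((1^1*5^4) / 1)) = 8855820960 / 137819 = 64256.89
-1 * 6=-6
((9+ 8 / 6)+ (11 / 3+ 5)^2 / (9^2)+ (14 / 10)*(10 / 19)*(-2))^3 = 937.44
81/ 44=1.84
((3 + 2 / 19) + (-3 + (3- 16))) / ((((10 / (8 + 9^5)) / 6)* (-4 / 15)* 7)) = 18602955 / 76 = 244775.72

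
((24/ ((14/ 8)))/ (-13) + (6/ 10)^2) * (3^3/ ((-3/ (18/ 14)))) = 128061/ 15925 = 8.04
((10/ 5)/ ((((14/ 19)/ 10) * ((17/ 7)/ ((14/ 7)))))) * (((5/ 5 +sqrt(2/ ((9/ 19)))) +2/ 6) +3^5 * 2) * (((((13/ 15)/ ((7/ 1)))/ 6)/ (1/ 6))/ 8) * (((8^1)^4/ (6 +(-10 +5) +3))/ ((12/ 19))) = 600704 * sqrt(38)/ 3213 +51660544/ 189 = 274488.71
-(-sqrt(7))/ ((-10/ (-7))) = 7 * sqrt(7)/ 10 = 1.85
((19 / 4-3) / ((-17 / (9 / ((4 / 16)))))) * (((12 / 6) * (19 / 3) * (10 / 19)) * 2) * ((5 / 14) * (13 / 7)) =-3900 / 119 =-32.77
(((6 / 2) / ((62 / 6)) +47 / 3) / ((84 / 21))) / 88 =371 / 8184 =0.05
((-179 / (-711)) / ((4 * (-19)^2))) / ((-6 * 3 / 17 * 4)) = -3043 / 73921248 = -0.00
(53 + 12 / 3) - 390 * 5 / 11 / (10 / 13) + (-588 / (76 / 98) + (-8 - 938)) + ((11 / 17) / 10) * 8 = -33347524 / 17765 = -1877.15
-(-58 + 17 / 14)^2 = -632025 / 196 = -3224.62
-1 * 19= -19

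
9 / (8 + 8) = 9 / 16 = 0.56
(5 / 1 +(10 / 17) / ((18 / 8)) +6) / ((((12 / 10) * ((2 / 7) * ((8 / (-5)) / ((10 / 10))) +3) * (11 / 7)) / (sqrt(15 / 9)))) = 2110675 * sqrt(15) / 2696166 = 3.03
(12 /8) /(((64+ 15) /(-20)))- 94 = -7456 /79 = -94.38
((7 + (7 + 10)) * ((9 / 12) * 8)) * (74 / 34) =5328 / 17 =313.41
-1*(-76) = 76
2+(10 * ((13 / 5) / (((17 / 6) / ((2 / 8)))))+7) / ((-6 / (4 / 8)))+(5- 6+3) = 329 / 102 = 3.23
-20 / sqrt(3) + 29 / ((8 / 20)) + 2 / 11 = 1599 / 22 - 20*sqrt(3) / 3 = 61.13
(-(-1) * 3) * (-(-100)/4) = 75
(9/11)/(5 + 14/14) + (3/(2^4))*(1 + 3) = 39/44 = 0.89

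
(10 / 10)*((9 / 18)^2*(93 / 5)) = 93 / 20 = 4.65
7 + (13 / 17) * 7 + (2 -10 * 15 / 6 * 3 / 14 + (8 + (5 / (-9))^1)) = 35215 / 2142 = 16.44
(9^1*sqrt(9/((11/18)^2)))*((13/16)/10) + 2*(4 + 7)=25.59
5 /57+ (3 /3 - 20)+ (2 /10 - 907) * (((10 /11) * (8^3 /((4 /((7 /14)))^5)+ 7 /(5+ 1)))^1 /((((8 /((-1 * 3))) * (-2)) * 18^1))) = -27991459 /963072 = -29.06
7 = 7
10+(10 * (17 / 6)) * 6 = 180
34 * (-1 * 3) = -102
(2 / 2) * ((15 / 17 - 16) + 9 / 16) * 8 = -3959 / 34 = -116.44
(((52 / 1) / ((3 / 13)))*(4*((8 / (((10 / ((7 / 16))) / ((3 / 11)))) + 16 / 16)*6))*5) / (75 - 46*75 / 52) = 8471632 / 2475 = 3422.88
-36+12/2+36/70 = -1032/35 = -29.49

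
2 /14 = 0.14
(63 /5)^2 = 3969 /25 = 158.76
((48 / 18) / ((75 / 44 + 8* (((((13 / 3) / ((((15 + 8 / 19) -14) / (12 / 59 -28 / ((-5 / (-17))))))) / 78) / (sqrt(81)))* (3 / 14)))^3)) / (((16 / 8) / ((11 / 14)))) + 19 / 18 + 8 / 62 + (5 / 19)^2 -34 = -1839208574981809870745239217083 / 58038399008674571651676877674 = -31.69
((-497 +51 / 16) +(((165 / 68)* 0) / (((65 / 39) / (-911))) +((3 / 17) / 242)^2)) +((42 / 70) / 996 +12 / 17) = -13854056761939 / 28095493360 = -493.11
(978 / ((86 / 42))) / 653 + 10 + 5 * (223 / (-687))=9.11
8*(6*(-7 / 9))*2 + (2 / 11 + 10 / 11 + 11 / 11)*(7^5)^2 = 19490789717 / 33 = 590629991.42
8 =8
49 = 49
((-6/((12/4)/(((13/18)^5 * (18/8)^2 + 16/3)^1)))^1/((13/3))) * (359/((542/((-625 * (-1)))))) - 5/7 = -1209.80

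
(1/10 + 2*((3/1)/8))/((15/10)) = 17/30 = 0.57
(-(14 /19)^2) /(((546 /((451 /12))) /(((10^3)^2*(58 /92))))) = -22888250000 /971451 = -23560.89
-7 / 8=-0.88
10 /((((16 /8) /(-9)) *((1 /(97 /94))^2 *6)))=-141135 /17672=-7.99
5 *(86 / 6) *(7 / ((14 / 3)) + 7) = 3655 / 6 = 609.17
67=67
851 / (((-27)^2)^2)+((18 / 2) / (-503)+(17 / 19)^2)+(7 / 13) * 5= 4361386957828 / 1254508464339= 3.48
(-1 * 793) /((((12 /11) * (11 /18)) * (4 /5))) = -1486.88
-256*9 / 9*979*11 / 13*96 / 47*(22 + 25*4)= -32288391168 / 611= -52845157.39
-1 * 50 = -50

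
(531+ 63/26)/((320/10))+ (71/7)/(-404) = 9790615/588224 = 16.64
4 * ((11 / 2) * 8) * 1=176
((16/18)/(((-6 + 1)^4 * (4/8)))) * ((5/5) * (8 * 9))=128/625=0.20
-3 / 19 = -0.16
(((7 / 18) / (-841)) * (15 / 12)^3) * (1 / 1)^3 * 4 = -875 / 242208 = -0.00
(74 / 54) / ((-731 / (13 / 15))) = -481 / 296055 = -0.00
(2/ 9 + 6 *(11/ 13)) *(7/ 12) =1085/ 351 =3.09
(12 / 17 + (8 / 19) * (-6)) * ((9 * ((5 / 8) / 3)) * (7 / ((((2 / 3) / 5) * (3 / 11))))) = -848925 / 1292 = -657.06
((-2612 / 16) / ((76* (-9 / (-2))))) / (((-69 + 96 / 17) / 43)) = 477343 / 1473336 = 0.32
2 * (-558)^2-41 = 622687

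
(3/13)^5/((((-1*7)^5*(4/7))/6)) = -729/1782948986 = -0.00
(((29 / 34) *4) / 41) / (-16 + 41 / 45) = -2610 / 473263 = -0.01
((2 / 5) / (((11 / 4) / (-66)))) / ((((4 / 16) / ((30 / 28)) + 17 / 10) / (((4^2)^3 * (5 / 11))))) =-2949120 / 319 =-9244.89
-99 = -99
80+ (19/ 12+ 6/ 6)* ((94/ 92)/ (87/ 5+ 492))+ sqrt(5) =sqrt(5)+ 112482805/ 1405944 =82.24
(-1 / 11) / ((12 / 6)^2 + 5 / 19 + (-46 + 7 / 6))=114 / 50875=0.00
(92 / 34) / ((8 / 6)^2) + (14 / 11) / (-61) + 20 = 1962113 / 91256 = 21.50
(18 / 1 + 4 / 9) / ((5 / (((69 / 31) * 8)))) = 30544 / 465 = 65.69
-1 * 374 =-374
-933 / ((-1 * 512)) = 933 / 512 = 1.82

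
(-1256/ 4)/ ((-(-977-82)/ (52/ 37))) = -16328/ 39183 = -0.42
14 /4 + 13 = 33 /2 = 16.50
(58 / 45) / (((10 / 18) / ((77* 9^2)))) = 361746 / 25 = 14469.84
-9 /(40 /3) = -27 /40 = -0.68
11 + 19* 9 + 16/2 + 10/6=575/3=191.67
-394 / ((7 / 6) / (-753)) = 1780092 / 7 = 254298.86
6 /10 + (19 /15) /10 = 109 /150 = 0.73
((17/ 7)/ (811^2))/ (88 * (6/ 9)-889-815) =-51/ 22725575992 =-0.00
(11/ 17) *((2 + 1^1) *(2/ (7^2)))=66/ 833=0.08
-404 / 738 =-202 / 369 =-0.55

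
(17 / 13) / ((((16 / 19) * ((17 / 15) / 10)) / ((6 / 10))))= 855 / 104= 8.22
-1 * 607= -607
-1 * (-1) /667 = 1 /667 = 0.00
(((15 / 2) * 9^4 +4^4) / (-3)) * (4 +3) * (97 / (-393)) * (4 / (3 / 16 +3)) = 2149485856 / 60129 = 35747.91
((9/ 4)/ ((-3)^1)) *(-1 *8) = 6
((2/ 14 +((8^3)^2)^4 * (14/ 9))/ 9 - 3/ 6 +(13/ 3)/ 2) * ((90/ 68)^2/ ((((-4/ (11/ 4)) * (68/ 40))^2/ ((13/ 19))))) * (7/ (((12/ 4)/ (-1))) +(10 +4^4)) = 42185426132332134196882.83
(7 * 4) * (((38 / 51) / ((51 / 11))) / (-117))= -11704 / 304317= -0.04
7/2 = 3.50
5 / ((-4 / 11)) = -55 / 4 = -13.75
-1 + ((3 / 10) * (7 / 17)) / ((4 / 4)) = -149 / 170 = -0.88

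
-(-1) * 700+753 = 1453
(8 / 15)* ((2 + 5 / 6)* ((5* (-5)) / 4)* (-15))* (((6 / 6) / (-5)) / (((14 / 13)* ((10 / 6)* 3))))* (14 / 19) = -221 / 57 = -3.88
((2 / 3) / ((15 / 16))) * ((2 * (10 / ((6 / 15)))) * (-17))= -5440 / 9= -604.44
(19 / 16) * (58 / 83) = 551 / 664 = 0.83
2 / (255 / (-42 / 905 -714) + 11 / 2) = 0.39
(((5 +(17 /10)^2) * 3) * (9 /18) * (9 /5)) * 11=234333 /1000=234.33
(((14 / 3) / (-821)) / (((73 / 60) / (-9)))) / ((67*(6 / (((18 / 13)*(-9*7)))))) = -0.01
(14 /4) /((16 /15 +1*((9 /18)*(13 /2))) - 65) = -0.06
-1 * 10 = -10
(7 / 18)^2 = 49 / 324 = 0.15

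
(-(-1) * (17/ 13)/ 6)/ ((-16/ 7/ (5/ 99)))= -595/ 123552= -0.00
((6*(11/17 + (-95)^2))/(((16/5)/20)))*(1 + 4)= 28769250/17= 1692308.82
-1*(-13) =13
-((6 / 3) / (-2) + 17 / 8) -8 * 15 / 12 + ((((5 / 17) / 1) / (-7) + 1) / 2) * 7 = -1057 / 136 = -7.77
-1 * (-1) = 1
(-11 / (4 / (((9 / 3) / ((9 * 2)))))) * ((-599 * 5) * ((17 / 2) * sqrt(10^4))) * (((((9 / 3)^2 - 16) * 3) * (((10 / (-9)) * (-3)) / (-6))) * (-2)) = -490056875 / 18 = -27225381.94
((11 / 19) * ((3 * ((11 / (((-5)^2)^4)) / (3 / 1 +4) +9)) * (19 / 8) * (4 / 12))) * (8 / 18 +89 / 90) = 5820119789 / 328125000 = 17.74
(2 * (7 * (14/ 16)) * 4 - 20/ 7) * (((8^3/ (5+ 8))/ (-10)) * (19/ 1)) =-1571072/ 455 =-3452.91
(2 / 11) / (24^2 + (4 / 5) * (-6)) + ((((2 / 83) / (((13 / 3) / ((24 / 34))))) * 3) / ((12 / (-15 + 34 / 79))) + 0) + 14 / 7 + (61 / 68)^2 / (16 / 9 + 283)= 1.99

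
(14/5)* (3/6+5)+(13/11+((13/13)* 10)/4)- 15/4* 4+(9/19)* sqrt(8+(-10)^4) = 449/110+54* sqrt(278)/19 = 51.47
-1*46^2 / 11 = -2116 / 11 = -192.36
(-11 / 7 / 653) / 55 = -1 / 22855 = -0.00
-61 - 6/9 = -185/3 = -61.67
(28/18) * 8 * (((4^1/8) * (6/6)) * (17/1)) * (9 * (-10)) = -9520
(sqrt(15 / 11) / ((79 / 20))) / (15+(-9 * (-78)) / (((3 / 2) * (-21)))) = -0.04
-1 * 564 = -564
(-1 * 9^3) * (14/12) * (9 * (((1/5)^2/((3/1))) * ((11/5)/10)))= -56133/2500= -22.45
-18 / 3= -6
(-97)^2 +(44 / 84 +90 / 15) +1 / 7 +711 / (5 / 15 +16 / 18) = 329914 / 33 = 9997.39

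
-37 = -37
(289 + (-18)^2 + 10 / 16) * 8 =4909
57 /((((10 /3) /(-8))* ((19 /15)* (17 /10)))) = -1080 /17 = -63.53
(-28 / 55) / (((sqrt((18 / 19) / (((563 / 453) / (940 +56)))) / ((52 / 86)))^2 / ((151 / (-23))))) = 25309102 / 15724996155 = 0.00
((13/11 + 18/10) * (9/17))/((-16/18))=-3321/1870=-1.78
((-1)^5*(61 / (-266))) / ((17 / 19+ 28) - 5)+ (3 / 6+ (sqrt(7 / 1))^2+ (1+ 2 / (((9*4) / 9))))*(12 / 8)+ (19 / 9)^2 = 9249743 / 514836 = 17.97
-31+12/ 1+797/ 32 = 189/ 32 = 5.91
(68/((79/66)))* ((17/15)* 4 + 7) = 655.21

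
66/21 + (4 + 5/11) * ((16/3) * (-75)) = -136958/77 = -1778.68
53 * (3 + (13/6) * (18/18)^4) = 1643/6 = 273.83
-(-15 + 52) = -37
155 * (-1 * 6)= -930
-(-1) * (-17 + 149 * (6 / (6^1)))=132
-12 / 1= -12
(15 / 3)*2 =10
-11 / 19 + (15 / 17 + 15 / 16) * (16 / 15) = 440 / 323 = 1.36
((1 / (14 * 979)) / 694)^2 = 1 / 90477459137296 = 0.00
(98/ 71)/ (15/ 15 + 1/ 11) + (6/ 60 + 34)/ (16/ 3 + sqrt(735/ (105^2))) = 4174687/ 544002-1023 * sqrt(15)/ 12770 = 7.36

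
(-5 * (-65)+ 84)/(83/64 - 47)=-26176/2925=-8.95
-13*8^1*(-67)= 6968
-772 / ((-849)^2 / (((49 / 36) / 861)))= -0.00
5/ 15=1/ 3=0.33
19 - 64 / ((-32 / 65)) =149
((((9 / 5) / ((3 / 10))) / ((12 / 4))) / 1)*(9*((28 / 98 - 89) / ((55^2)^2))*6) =-67068 / 64054375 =-0.00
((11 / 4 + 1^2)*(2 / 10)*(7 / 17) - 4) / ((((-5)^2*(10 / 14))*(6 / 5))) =-1757 / 10200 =-0.17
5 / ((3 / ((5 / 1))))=25 / 3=8.33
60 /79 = 0.76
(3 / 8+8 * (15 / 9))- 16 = -55 / 24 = -2.29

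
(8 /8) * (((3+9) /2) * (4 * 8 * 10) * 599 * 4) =4600320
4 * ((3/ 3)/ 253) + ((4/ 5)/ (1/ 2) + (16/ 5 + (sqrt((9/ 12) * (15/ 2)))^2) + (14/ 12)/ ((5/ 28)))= 103067/ 6072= 16.97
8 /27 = 0.30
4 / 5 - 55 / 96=109 / 480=0.23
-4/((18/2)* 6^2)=-1/81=-0.01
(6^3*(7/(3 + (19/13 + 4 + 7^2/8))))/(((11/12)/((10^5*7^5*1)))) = 3171440563200000/16687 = 190054567219.99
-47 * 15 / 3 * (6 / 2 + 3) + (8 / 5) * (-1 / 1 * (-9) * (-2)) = -7194 / 5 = -1438.80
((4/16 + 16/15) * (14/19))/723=553/412110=0.00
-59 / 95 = -0.62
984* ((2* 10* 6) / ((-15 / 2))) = -15744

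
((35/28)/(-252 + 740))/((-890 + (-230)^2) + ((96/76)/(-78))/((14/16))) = 8645/175534103616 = 0.00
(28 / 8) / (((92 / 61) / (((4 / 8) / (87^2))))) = 427 / 2785392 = 0.00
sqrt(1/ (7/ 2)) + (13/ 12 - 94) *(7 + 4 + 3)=-1300.30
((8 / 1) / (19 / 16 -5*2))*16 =-2048 / 141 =-14.52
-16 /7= -2.29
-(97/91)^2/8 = -9409/66248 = -0.14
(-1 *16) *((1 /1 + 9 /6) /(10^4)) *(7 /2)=-7 /500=-0.01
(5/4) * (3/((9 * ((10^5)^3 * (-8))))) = -1/19200000000000000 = -0.00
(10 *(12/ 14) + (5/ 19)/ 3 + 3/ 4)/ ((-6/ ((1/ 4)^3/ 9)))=-15017/ 5515776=-0.00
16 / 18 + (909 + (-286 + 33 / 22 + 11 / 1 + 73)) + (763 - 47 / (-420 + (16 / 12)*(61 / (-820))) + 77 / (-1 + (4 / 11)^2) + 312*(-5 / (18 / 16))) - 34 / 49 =-4093889329 / 1139372010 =-3.59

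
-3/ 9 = -1/ 3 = -0.33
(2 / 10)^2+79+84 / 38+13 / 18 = 700867 / 8550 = 81.97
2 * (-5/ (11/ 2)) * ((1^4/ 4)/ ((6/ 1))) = -5/ 66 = -0.08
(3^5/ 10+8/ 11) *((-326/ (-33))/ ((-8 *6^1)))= -448739/ 87120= -5.15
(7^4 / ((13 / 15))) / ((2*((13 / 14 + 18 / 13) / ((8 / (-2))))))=-1008420 / 421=-2395.30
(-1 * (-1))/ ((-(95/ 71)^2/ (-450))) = 90738/ 361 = 251.35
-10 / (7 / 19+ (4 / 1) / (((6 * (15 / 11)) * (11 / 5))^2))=-26.26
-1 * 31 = -31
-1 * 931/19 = -49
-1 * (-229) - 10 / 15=685 / 3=228.33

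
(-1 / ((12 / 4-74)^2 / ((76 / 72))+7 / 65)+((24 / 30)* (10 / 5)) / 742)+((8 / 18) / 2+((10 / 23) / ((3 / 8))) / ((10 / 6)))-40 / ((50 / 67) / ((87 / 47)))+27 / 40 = -16626201623156557 / 170311687650216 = -97.62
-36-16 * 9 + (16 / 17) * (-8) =-3188 / 17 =-187.53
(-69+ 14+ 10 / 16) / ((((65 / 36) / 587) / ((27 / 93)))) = -4136589 / 806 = -5132.24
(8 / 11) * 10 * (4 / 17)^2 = 1280 / 3179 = 0.40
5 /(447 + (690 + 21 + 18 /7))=35 /8124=0.00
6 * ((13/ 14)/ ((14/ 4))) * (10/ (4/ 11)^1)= 2145/ 49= 43.78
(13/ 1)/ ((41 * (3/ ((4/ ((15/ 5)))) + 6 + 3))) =52/ 1845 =0.03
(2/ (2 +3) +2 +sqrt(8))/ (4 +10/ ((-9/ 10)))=-9*sqrt(2)/ 32- 27/ 80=-0.74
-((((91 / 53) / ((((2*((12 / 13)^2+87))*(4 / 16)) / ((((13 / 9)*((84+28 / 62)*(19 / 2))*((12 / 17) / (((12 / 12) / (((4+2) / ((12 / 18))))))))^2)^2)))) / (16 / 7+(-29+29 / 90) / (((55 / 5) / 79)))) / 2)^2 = -10718454964594388327603025361622723342133809912217600 / 134869478376392593106753046961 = -79472799136075957670150.34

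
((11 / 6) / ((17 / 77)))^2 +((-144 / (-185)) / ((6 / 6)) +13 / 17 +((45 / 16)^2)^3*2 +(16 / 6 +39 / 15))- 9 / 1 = 1056.65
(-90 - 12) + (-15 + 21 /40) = -116.48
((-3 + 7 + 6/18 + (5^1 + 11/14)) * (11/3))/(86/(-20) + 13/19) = -444125/43281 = -10.26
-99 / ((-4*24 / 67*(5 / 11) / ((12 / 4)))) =456.02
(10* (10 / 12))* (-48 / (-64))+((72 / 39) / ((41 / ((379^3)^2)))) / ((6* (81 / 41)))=47419311333205861 / 4212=11258146090504.72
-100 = -100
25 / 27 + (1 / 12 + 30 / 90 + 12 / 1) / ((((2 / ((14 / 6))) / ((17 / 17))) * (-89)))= 14671 / 19224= 0.76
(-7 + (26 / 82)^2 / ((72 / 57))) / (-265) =0.03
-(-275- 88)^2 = -131769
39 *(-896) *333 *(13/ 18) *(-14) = 117656448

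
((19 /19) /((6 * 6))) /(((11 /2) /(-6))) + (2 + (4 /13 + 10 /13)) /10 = 119 /429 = 0.28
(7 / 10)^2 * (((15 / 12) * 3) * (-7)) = -1029 / 80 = -12.86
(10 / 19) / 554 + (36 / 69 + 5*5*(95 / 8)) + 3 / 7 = 297.83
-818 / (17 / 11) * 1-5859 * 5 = -29824.29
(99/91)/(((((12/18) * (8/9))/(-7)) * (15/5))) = -4.28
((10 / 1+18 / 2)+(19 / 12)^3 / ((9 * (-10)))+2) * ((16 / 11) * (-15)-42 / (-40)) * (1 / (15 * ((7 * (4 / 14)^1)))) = -4963549903 / 342144000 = -14.51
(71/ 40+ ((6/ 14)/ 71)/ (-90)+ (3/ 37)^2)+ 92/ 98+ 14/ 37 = 1770978071/ 571530120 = 3.10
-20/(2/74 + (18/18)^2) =-370/19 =-19.47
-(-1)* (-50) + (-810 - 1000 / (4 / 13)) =-4110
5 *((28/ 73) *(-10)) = -1400/ 73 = -19.18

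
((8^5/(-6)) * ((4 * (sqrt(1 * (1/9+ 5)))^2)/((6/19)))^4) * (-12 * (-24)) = -4894807657816260608/177147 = -27631332496831.79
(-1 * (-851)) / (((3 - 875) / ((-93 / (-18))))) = -26381 / 5232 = -5.04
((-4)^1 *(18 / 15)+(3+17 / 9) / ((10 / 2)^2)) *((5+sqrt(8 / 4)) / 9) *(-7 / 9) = 7252 *sqrt(2) / 18225+7252 / 3645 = 2.55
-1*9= -9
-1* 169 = -169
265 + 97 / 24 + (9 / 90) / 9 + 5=98659 / 360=274.05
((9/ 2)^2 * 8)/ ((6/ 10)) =270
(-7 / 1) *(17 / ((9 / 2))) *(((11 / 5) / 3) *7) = -18326 / 135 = -135.75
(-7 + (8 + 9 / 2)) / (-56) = -0.10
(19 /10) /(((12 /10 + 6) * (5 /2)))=19 /180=0.11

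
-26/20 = -13/10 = -1.30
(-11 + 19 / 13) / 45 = -124 / 585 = -0.21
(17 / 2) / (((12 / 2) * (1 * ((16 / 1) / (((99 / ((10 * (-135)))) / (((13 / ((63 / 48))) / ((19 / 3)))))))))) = -0.00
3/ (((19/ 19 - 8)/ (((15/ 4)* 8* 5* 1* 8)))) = -3600/ 7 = -514.29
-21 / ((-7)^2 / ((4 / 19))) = -0.09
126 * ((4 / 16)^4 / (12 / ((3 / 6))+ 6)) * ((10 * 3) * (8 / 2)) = 63 / 32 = 1.97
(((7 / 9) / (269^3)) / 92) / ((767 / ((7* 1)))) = 49 / 12361823563284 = 0.00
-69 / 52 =-1.33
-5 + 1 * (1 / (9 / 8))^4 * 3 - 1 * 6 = -9.13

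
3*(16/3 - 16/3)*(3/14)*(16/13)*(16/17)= 0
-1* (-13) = 13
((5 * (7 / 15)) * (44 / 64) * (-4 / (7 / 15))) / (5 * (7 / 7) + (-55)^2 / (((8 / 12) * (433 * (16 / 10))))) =-1.19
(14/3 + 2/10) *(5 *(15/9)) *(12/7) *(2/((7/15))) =297.96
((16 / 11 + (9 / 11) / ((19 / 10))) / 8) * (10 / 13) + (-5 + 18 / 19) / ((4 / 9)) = -97129 / 10868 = -8.94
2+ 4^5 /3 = 1030 /3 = 343.33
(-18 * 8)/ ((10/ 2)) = -144/ 5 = -28.80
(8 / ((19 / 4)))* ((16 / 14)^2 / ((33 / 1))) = 2048 / 30723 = 0.07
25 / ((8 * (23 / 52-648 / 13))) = -0.06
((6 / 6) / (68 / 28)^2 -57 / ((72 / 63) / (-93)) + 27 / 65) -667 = 596906139 / 150280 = 3971.96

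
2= 2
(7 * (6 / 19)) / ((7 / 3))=18 / 19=0.95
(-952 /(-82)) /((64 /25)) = 2975 /656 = 4.54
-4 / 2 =-2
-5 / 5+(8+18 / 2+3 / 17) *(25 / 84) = 4.11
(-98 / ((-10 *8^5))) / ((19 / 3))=147 / 3112960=0.00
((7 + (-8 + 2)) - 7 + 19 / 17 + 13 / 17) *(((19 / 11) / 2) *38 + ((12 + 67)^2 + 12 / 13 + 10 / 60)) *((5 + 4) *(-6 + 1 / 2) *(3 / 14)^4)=6541403265 / 2425696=2696.71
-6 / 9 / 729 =-2 / 2187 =-0.00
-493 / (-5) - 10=443 / 5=88.60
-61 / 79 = -0.77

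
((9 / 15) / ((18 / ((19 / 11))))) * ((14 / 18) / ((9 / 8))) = 532 / 13365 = 0.04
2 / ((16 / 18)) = 9 / 4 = 2.25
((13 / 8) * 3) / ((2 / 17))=663 / 16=41.44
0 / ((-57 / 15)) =0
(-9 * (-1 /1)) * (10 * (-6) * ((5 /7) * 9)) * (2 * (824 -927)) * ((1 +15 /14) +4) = 212746500 /49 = 4341765.31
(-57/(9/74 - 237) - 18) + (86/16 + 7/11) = -6040637/514184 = -11.75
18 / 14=9 / 7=1.29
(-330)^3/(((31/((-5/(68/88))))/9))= 35577630000/527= 67509734.35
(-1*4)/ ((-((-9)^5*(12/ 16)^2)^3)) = -16384/ 150094635296999121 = -0.00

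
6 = 6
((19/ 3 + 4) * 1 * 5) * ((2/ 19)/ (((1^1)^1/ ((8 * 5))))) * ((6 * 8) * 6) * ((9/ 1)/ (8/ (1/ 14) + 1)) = 10713600/ 2147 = 4990.03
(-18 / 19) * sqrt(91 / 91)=-18 / 19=-0.95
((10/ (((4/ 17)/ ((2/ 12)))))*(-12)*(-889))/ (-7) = -10795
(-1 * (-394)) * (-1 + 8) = 2758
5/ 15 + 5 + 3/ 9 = 17/ 3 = 5.67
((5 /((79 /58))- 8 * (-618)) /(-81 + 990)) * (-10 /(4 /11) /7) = -1535545 /71811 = -21.38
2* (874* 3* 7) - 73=36635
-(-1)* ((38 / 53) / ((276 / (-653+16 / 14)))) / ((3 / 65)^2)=-13566475 / 17066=-794.94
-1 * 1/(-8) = 1/8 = 0.12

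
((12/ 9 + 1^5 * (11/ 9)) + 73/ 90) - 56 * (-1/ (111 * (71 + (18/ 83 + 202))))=84790429/ 25171470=3.37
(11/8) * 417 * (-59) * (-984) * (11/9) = 40685161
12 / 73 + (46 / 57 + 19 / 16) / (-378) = 4004045 / 25165728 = 0.16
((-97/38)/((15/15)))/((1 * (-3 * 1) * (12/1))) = 97/1368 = 0.07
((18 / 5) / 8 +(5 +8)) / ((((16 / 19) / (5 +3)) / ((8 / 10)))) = 5111 / 50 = 102.22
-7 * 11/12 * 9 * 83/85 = -19173/340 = -56.39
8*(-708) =-5664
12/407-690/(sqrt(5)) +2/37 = 34/407-138 * sqrt(5) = -308.49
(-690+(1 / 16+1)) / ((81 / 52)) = -143299 / 324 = -442.28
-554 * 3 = -1662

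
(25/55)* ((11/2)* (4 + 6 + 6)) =40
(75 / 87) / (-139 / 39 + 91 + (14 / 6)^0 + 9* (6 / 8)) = 3900 / 430621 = 0.01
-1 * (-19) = 19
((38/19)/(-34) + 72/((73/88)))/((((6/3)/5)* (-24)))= -538195/59568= -9.03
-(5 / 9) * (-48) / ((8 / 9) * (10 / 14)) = 42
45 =45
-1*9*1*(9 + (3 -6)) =-54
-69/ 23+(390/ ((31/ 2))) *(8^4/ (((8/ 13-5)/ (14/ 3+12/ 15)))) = -227054773/ 1767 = -128497.32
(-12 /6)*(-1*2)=4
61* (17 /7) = 1037 /7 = 148.14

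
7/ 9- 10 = -83/ 9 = -9.22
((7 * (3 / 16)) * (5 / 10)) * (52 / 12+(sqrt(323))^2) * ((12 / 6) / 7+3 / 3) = 4419 / 16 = 276.19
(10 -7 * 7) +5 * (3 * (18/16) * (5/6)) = -399/16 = -24.94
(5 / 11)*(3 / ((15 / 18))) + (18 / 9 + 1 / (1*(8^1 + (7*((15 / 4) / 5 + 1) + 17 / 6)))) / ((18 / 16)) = 94682 / 27423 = 3.45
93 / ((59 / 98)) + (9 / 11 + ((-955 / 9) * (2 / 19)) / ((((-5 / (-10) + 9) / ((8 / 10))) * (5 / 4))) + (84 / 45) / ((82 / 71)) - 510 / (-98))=3417762725918 / 21180897045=161.36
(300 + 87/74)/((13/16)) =178296/481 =370.68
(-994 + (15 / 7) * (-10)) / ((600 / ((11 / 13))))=-19547 / 13650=-1.43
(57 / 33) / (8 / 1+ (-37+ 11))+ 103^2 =2100563 / 198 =10608.90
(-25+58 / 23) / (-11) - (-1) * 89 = 2094 / 23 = 91.04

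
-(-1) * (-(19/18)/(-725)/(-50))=-19/652500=-0.00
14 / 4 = 7 / 2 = 3.50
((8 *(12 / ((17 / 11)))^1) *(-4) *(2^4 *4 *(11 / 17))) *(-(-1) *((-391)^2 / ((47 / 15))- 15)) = -6817227816960 / 13583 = -501894118.90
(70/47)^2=4900/2209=2.22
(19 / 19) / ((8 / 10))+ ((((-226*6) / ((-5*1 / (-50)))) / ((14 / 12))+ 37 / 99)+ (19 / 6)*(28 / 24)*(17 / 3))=-24117020 / 2079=-11600.30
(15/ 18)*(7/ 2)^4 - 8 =11237/ 96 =117.05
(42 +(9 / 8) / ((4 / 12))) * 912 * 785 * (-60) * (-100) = 194909220000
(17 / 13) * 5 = 85 / 13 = 6.54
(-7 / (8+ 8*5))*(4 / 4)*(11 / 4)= -0.40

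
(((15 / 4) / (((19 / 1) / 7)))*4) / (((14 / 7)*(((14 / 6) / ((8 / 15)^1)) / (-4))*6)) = -8 / 19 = -0.42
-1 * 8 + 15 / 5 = -5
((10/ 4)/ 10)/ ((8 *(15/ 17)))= 0.04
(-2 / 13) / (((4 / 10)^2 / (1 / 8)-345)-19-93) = 50 / 148109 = 0.00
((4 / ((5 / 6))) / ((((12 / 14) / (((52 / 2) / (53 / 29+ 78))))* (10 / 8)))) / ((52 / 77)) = 125048 / 57875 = 2.16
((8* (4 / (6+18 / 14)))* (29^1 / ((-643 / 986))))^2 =141954125824 / 3721041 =38149.04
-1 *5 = -5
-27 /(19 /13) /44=-351 /836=-0.42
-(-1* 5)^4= -625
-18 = -18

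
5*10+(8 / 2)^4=306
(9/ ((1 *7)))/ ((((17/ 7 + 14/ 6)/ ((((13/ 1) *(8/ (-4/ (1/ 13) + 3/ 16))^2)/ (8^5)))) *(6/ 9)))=1053/ 274896400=0.00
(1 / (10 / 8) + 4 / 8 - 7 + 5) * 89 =-623 / 10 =-62.30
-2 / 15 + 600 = 8998 / 15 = 599.87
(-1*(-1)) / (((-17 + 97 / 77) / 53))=-4081 / 1212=-3.37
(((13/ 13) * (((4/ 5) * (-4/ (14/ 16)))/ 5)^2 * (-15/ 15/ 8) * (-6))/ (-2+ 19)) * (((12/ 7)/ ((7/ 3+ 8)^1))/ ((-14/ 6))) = -1327104/ 790829375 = -0.00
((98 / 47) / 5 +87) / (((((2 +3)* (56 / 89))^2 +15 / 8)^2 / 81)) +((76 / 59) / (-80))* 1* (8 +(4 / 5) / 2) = 786356720360507571 / 15432809283639250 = 50.95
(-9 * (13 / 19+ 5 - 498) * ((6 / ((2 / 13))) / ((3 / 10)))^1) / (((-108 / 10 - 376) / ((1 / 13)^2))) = -2104650 / 238849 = -8.81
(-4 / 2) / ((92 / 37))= -37 / 46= -0.80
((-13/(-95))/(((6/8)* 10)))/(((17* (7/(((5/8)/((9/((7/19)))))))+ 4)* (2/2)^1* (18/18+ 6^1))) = 13/23217810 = 0.00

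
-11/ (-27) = 11/ 27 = 0.41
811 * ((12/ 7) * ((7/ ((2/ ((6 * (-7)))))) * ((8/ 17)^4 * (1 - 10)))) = 7533969408/ 83521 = 90204.49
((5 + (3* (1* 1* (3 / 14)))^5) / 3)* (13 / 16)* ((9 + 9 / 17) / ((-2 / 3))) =-170224821 / 8605184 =-19.78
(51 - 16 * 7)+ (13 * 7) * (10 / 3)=727 / 3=242.33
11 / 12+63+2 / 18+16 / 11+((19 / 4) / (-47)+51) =541522 / 4653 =116.38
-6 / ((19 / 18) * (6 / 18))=-324 / 19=-17.05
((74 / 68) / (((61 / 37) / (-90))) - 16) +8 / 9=-695477 / 9333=-74.52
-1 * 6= -6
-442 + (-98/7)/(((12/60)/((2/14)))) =-452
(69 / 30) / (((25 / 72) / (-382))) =-316296 / 125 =-2530.37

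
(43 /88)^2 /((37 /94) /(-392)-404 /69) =-0.04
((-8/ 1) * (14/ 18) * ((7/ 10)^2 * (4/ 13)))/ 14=-196/ 2925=-0.07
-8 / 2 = -4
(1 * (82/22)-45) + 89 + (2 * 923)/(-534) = 130022/2937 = 44.27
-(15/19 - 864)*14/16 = 114807/152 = 755.31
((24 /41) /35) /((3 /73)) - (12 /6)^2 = -5156 /1435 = -3.59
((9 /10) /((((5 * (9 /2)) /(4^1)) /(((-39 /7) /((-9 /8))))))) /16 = 26 /525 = 0.05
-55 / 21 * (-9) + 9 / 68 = 11283 / 476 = 23.70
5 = 5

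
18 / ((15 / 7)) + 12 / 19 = 858 / 95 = 9.03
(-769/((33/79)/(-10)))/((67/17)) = 10327670/2211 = 4671.04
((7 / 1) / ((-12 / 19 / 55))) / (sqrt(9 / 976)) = -7315 * sqrt(61) / 9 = -6348.00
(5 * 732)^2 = 13395600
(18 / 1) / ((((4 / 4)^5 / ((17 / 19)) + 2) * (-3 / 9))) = -918 / 53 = -17.32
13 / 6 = 2.17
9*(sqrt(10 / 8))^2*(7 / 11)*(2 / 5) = 63 / 22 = 2.86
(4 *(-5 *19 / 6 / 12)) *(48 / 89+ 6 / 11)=-5605 / 979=-5.73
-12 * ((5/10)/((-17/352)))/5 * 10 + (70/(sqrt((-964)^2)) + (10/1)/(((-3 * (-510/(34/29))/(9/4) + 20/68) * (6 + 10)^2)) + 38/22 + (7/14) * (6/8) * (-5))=2827089137387/11381400448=248.40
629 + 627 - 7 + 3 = 1252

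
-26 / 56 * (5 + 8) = -169 / 28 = -6.04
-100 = -100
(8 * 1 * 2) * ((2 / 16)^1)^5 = 1 / 2048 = 0.00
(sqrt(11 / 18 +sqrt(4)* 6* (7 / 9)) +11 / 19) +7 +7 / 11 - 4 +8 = sqrt(358) / 6 +2553 / 209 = 15.37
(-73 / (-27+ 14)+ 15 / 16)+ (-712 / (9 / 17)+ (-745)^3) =-774062571365 / 1872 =-413494963.34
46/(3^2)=5.11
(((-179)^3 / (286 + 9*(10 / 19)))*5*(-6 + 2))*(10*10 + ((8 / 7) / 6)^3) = 504627128411620 / 12789441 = 39456542.97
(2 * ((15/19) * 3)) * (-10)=-900/19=-47.37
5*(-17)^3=-24565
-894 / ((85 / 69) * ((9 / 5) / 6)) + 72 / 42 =-287664 / 119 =-2417.34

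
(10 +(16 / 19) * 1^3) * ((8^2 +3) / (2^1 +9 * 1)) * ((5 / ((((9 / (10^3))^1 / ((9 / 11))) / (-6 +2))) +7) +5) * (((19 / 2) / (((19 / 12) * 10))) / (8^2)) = -102831801 / 91960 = -1118.22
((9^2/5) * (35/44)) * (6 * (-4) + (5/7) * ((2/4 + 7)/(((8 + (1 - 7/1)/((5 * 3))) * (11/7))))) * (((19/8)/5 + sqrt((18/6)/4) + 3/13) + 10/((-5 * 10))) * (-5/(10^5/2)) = 2936043369/191276800000 + 11163663 * sqrt(3)/735680000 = 0.04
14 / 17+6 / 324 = 773 / 918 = 0.84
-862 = -862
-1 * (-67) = 67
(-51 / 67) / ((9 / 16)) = -272 / 201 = -1.35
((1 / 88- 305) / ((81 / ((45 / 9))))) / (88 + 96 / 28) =-187873 / 912384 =-0.21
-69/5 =-13.80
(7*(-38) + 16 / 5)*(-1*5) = 1314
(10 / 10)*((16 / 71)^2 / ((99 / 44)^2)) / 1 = 4096 / 408321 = 0.01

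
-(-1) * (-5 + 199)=194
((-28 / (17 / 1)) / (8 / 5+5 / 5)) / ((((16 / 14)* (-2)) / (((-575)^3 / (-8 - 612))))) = 9315359375 / 109616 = 84981.75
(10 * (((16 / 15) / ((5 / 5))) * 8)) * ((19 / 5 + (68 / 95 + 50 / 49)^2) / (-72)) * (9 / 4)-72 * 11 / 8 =-117.17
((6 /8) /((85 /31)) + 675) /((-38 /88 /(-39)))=60987.86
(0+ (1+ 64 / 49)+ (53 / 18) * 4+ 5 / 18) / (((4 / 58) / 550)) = 101019325 / 882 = 114534.38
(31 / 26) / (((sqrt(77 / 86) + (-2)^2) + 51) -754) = -931767 / 546254917 -31 * sqrt(6622) / 1092509834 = -0.00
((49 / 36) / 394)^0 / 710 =1 / 710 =0.00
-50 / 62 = -25 / 31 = -0.81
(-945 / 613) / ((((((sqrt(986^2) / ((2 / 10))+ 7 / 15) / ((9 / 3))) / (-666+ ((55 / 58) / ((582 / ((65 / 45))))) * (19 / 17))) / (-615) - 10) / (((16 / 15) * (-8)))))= -4738469145412800 / 3600590366636951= -1.32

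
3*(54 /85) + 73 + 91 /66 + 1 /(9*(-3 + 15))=7704161 /100980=76.29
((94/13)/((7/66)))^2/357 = 12829872/985439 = 13.02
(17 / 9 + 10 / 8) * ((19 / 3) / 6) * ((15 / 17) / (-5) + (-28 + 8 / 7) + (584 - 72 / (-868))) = 210094685 / 113832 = 1845.66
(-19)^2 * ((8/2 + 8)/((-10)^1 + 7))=-1444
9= 9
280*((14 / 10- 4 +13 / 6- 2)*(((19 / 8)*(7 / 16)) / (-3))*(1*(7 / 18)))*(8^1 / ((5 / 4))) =475741 / 810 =587.33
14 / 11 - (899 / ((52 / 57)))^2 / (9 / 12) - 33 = -9628334437 / 7436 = -1294827.12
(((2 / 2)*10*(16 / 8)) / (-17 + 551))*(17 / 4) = 85 / 534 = 0.16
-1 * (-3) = 3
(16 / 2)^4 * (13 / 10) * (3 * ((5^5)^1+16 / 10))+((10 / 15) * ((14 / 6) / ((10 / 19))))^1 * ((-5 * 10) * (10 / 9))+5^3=101139677681 / 2025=49945519.84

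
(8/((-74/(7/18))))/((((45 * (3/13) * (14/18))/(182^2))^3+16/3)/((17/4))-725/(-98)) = -0.00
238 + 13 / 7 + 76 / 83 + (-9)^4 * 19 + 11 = 72573159 / 581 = 124910.77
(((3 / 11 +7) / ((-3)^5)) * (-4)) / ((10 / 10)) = 320 / 2673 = 0.12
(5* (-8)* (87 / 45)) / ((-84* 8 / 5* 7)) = 0.08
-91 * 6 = -546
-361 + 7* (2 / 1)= -347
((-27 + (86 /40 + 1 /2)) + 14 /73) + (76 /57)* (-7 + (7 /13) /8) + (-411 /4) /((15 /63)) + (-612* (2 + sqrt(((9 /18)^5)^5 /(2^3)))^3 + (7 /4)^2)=-83866277710113651619 /15651548021391360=-5358.34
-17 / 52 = -0.33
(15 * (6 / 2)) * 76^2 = 259920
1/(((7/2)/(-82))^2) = 26896/49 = 548.90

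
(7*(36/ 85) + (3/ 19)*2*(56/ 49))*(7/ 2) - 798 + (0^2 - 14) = -1292582/ 1615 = -800.36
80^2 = 6400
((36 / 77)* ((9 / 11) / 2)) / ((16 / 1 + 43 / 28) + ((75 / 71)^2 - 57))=-3266568 / 654949405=-0.00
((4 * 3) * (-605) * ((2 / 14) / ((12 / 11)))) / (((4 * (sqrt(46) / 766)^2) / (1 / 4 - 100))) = 55644271815 / 184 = 302414520.73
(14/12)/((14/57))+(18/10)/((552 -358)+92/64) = 4.76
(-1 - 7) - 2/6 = -25/3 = -8.33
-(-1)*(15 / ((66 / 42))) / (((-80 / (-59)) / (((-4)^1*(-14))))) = 8673 / 22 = 394.23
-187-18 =-205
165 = 165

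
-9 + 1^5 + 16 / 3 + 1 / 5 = -37 / 15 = -2.47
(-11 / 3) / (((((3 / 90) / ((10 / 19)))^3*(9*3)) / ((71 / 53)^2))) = -55451000000 / 57800793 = -959.35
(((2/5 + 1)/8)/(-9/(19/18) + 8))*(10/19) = -7/40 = -0.18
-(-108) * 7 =756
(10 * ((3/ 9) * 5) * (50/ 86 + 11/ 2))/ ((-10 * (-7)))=2615/ 1806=1.45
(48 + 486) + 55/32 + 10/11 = 188893/352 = 536.63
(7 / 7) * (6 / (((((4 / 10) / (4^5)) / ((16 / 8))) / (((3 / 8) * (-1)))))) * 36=-414720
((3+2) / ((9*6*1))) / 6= 0.02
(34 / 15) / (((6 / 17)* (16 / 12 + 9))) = 289 / 465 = 0.62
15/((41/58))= 21.22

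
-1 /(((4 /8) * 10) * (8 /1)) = -0.02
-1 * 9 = -9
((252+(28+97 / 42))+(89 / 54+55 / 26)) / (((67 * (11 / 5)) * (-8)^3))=-0.00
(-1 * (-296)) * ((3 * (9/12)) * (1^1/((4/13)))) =4329/2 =2164.50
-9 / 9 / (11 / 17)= -17 / 11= -1.55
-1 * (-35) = 35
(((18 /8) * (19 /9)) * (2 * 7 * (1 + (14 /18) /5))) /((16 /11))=19019 /360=52.83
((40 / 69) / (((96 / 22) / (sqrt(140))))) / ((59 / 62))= 3410*sqrt(35) / 12213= 1.65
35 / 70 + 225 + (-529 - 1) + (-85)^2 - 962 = 11917 / 2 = 5958.50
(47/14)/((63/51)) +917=270397/294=919.72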